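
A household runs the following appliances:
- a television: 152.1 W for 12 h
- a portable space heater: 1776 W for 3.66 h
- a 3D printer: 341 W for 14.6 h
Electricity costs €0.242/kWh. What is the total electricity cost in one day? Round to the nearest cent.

€3.22

television: 152.1 W × 12 h = 1,825 Wh = 1.825 kWh
portable space heater: 1776 W × 3.66 h = 6,500 Wh = 6.5 kWh
3D printer: 341 W × 14.6 h = 4,979 Wh = 4.979 kWh
Total energy = 1.825 + 6.5 + 4.979 = 13.3 kWh
Cost = 13.3 kWh × €0.242 = €3.22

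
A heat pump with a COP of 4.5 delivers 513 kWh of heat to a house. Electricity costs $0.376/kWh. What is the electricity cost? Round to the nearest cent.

Electrical input = 513 kWh / 4.5 = 114 kWh
Cost = 114 × $0.376/kWh = $42.86

$42.86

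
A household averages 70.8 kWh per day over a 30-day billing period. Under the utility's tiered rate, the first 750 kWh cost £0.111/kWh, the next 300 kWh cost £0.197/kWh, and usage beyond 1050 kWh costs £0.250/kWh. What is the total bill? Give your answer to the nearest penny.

£410.85

Usage = 70.8 kWh/day × 30 days = 2124 kWh
First 750 kWh × £0.111 = £83.25
Next 300 kWh × £0.197 = £59.10
Remaining 1074 kWh × £0.250 = £268.50
Total = £410.85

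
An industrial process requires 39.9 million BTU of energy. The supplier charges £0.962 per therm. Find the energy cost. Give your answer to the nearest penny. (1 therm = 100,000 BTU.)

£383.84

39.9 million BTU × (10 therm/million BTU) = 399 therm
Cost = 399 therm × £0.962/therm = £383.84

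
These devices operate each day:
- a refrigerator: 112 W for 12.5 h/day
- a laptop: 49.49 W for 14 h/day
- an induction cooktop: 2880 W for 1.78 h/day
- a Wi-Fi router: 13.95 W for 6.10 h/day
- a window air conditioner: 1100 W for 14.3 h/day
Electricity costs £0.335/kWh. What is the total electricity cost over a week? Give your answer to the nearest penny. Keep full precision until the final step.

refrigerator: 112 W × 12.5 h × 7 d = 9,800 Wh = 9.8 kWh
laptop: 49.49 W × 14 h × 7 d = 4,850 Wh = 4.85 kWh
induction cooktop: 2880 W × 1.78 h × 7 d = 35,885 Wh = 35.88 kWh
Wi-Fi router: 13.95 W × 6.10 h × 7 d = 596 Wh = 0.5957 kWh
window air conditioner: 1100 W × 14.3 h × 7 d = 110,110 Wh = 110.1 kWh
Total energy = 9.8 + 4.85 + 35.88 + 0.5957 + 110.1 = 161.2 kWh
Cost = 161.2 kWh × £0.335 = £54.02

£54.02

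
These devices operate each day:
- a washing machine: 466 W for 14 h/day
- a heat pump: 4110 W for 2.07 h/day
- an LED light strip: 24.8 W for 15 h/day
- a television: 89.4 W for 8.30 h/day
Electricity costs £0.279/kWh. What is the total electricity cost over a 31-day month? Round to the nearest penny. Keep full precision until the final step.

washing machine: 466 W × 14 h × 31 d = 202,244 Wh = 202.2 kWh
heat pump: 4110 W × 2.07 h × 31 d = 263,739 Wh = 263.7 kWh
LED light strip: 24.8 W × 15 h × 31 d = 11,532 Wh = 11.53 kWh
television: 89.4 W × 8.30 h × 31 d = 23,003 Wh = 23 kWh
Total energy = 202.2 + 263.7 + 11.53 + 23 = 500.5 kWh
Cost = 500.5 kWh × £0.279 = £139.64

£139.64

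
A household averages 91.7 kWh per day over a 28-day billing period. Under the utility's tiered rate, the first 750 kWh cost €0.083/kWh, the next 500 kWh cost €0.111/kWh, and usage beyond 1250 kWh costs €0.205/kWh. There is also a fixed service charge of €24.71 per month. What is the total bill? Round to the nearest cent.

€412.57

Usage = 91.7 kWh/day × 28 days = 2567.6 kWh
First 750 kWh × €0.083 = €62.25
Next 500 kWh × €0.111 = €55.50
Remaining 1317.6 kWh × €0.205 = €270.11
Energy charge = €387.86; + service €24.71 = €412.57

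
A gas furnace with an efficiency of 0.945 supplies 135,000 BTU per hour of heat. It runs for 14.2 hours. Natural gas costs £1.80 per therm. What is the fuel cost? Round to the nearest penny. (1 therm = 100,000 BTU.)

£36.51

Heat delivered = 135,000 BTU/h × 14.2 h = 1,917,000 BTU
Gas input = 1,917,000 / 0.945 = 2,028,571 BTU
= 2,028,571 / 100,000 = 20.29 therm
Cost = 20.29 × £1.80/therm = £36.51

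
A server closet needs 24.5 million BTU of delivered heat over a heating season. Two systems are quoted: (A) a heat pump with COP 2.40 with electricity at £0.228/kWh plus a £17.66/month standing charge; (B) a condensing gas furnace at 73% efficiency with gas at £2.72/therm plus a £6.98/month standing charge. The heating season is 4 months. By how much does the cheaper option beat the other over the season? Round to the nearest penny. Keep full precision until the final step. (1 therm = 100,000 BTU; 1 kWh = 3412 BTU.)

£188.01

Heat load = 24.5 × 10⁶ BTU = 24,500,000 BTU
Gas: input = 24,500,000 / 0.73 = 33,561,644 BTU = 335.6 therm → 335.6 × £2.72 = £912.88; + 4 × £6.98 standing = £940.80
Heat pump: 24,500,000 BTU / 3412 = 7,181 kWh heat; / 2.40 = 2,992 kWh in → × £0.228 = £682.15; + 4 × £17.66 standing = £752.79
Difference = |£940.80 − £752.79| = £188.01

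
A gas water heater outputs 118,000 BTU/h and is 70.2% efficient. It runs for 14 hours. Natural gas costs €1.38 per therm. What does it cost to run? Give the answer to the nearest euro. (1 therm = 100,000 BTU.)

Heat delivered = 118,000 BTU/h × 14 h = 1,652,000 BTU
Gas input = 1,652,000 / 0.702 = 2,353,276 BTU
= 2,353,276 / 100,000 = 23.53 therm
Cost = 23.53 × €1.38/therm = €32.48 ≈ €32

€32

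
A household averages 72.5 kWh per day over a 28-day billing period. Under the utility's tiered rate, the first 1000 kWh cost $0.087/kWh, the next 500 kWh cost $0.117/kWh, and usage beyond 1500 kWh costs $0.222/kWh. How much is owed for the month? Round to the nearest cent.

$263.16

Usage = 72.5 kWh/day × 28 days = 2030 kWh
First 1000 kWh × $0.087 = $87.00
Next 500 kWh × $0.117 = $58.50
Remaining 530 kWh × $0.222 = $117.66
Total = $263.16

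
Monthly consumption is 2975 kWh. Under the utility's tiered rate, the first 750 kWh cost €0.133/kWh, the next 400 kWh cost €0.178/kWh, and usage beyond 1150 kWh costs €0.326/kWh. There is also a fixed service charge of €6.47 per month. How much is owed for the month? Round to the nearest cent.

€772.37

First 750 kWh × €0.133 = €99.75
Next 400 kWh × €0.178 = €71.20
Remaining 1825 kWh × €0.326 = €594.95
Energy charge = €765.90; + service €6.47 = €772.37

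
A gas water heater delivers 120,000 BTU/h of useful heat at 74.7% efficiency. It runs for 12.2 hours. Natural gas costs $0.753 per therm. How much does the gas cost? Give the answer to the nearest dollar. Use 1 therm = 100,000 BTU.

Heat delivered = 120,000 BTU/h × 12.2 h = 1,464,000 BTU
Gas input = 1,464,000 / 0.747 = 1,959,839 BTU
= 1,959,839 / 100,000 = 19.6 therm
Cost = 19.6 × $0.753/therm = $14.76 ≈ $15

$15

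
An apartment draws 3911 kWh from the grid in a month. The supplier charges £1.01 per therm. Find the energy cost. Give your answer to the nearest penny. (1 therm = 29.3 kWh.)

£134.82

3911 kWh × (0.03413 therm/kWh) = 133.5 therm
Cost = 133.5 therm × £1.01/therm = £134.82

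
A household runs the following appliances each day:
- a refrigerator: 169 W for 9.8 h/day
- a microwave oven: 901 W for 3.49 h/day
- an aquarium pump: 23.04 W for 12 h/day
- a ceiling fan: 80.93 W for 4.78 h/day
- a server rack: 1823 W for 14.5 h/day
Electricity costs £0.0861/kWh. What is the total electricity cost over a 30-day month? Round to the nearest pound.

refrigerator: 169 W × 9.8 h × 30 d = 49,686 Wh = 49.69 kWh
microwave oven: 901 W × 3.49 h × 30 d = 94,335 Wh = 94.33 kWh
aquarium pump: 23.04 W × 12 h × 30 d = 8,294 Wh = 8.294 kWh
ceiling fan: 80.93 W × 4.78 h × 30 d = 11,605 Wh = 11.61 kWh
server rack: 1823 W × 14.5 h × 30 d = 793,005 Wh = 793 kWh
Total energy = 49.69 + 94.33 + 8.294 + 11.61 + 793 = 956.9 kWh
Cost = 956.9 kWh × £0.0861 = £82.39 ≈ £82

£82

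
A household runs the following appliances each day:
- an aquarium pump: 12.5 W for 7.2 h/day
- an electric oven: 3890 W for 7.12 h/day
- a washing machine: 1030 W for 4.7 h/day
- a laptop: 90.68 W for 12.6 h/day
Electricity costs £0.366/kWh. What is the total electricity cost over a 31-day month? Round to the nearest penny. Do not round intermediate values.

aquarium pump: 12.5 W × 7.2 h × 31 d = 2,790 Wh = 2.79 kWh
electric oven: 3890 W × 7.12 h × 31 d = 858,601 Wh = 858.6 kWh
washing machine: 1030 W × 4.7 h × 31 d = 150,071 Wh = 150.1 kWh
laptop: 90.68 W × 12.6 h × 31 d = 35,420 Wh = 35.42 kWh
Total energy = 2.79 + 858.6 + 150.1 + 35.42 = 1,047 kWh
Cost = 1,047 kWh × £0.366 = £383.16

£383.16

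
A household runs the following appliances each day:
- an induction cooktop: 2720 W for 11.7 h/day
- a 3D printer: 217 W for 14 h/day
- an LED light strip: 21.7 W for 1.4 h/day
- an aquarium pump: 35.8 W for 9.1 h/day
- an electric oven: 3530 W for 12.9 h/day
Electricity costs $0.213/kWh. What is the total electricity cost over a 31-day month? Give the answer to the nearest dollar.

$533

induction cooktop: 2720 W × 11.7 h × 31 d = 986,544 Wh = 986.5 kWh
3D printer: 217 W × 14 h × 31 d = 94,178 Wh = 94.18 kWh
LED light strip: 21.7 W × 1.4 h × 31 d = 942 Wh = 0.9418 kWh
aquarium pump: 35.8 W × 9.1 h × 31 d = 10,099 Wh = 10.1 kWh
electric oven: 3530 W × 12.9 h × 31 d = 1,411,647 Wh = 1,412 kWh
Total energy = 986.5 + 94.18 + 0.9418 + 10.1 + 1,412 = 2,503 kWh
Cost = 2,503 kWh × $0.213 = $533.23 ≈ $533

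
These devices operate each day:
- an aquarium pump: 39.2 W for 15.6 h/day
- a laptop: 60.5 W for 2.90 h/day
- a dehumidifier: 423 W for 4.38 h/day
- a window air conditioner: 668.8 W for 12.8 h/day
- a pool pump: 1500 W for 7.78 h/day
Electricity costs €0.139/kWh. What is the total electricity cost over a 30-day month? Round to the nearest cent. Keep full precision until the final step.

€95.37

aquarium pump: 39.2 W × 15.6 h × 30 d = 18,346 Wh = 18.35 kWh
laptop: 60.5 W × 2.90 h × 30 d = 5,264 Wh = 5.263 kWh
dehumidifier: 423 W × 4.38 h × 30 d = 55,582 Wh = 55.58 kWh
window air conditioner: 668.8 W × 12.8 h × 30 d = 256,819 Wh = 256.8 kWh
pool pump: 1500 W × 7.78 h × 30 d = 350,100 Wh = 350.1 kWh
Total energy = 18.35 + 5.263 + 55.58 + 256.8 + 350.1 = 686.1 kWh
Cost = 686.1 kWh × €0.139 = €95.37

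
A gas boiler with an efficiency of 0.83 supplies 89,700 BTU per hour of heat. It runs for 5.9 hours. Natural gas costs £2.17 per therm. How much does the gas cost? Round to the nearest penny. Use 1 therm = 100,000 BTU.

£13.84

Heat delivered = 89,700 BTU/h × 5.9 h = 529,230 BTU
Gas input = 529,230 / 0.83 = 637,627 BTU
= 637,627 / 100,000 = 6.376 therm
Cost = 6.376 × £2.17/therm = £13.84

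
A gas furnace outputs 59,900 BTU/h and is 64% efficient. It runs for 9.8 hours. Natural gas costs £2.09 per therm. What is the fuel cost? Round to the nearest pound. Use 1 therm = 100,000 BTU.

Heat delivered = 59,900 BTU/h × 9.8 h = 587,020 BTU
Gas input = 587,020 / 0.64 = 917,219 BTU
= 917,219 / 100,000 = 9.172 therm
Cost = 9.172 × £2.09/therm = £19.17 ≈ £19

£19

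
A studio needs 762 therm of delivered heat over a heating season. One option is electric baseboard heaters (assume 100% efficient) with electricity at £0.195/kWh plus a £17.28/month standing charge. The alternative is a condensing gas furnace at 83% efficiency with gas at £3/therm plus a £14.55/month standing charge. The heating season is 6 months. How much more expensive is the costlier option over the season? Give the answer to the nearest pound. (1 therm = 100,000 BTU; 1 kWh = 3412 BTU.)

Heat load = 762 therm × 100,000 = 76,200,000 BTU
Gas: input = 76,200,000 / 0.83 = 91,807,229 BTU = 918.1 therm → 918.1 × £3 = £2,754.22; + 6 × £14.55 standing = £2,841.52
Electric: 76,200,000 BTU / 3412 = 22,330 kWh → × £0.195 = £4,354.92; + 6 × £17.28 standing = £4,458.60
Difference = |£2,841.52 − £4,458.60| = £1,617.09 ≈ £1617

£1617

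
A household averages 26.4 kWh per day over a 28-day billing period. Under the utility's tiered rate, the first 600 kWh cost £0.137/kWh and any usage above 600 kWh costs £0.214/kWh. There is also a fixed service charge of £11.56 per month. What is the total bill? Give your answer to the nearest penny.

£123.55

Usage = 26.4 kWh/day × 28 days = 739.2 kWh
First 600 kWh × £0.137 = £82.20
Remaining 139.2 kWh × £0.214 = £29.79
Energy charge = £111.99; + service £11.56 = £123.55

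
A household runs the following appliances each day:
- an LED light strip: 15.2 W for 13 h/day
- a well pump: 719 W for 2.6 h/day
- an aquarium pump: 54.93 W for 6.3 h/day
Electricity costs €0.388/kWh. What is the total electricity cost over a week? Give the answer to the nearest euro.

€7

LED light strip: 15.2 W × 13 h × 7 d = 1,383 Wh = 1.383 kWh
well pump: 719 W × 2.6 h × 7 d = 13,086 Wh = 13.09 kWh
aquarium pump: 54.93 W × 6.3 h × 7 d = 2,422 Wh = 2.422 kWh
Total energy = 1.383 + 13.09 + 2.422 = 16.89 kWh
Cost = 16.89 kWh × €0.388 = €6.55 ≈ €7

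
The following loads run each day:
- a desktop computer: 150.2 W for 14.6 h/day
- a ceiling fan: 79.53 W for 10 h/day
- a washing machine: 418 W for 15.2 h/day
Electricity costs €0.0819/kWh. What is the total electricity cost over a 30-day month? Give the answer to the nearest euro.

desktop computer: 150.2 W × 14.6 h × 30 d = 65,788 Wh = 65.79 kWh
ceiling fan: 79.53 W × 10 h × 30 d = 23,859 Wh = 23.86 kWh
washing machine: 418 W × 15.2 h × 30 d = 190,608 Wh = 190.6 kWh
Total energy = 65.79 + 23.86 + 190.6 = 280.3 kWh
Cost = 280.3 kWh × €0.0819 = €22.95 ≈ €23

€23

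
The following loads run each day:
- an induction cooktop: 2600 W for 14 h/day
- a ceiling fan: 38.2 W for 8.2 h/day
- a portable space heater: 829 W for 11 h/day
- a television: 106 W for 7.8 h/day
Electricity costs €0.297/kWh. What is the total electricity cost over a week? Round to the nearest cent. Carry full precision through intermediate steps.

induction cooktop: 2600 W × 14 h × 7 d = 254,800 Wh = 254.8 kWh
ceiling fan: 38.2 W × 8.2 h × 7 d = 2,193 Wh = 2.193 kWh
portable space heater: 829 W × 11 h × 7 d = 63,833 Wh = 63.83 kWh
television: 106 W × 7.8 h × 7 d = 5,788 Wh = 5.788 kWh
Total energy = 254.8 + 2.193 + 63.83 + 5.788 = 326.6 kWh
Cost = 326.6 kWh × €0.297 = €97.00

€97.00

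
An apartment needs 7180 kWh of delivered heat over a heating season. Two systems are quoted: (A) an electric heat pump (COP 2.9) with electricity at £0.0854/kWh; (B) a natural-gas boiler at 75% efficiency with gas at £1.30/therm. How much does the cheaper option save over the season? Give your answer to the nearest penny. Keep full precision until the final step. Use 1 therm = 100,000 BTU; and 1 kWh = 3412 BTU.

£213.20

Heat load = 7180 kWh × 3412 = 24,498,160 BTU
Gas: input = 24,498,160 / 0.75 = 32,664,213 BTU = 326.6 therm → 326.6 × £1.30 = £424.63
Heat pump: 24,498,160 BTU / 3412 = 7,180 kWh heat; / 2.9 = 2,476 kWh in → × £0.0854 = £211.44
Difference = |£424.63 − £211.44| = £213.20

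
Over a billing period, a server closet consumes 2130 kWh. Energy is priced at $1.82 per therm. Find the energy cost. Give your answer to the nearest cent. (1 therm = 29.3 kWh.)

2130 kWh × (0.03413 therm/kWh) = 72.7 therm
Cost = 72.7 therm × $1.82/therm = $132.31

$132.31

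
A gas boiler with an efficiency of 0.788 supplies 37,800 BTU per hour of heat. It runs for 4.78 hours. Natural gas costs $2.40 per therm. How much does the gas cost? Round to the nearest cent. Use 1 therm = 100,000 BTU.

Heat delivered = 37,800 BTU/h × 4.78 h = 180,684 BTU
Gas input = 180,684 / 0.788 = 229,294 BTU
= 229,294 / 100,000 = 2.293 therm
Cost = 2.293 × $2.40/therm = $5.50

$5.50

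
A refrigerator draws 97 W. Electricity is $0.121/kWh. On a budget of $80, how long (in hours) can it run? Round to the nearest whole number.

6816 h

Energy budget = $80 / $0.121 per kWh = 661.2 kWh = 661,157 Wh
Runtime = 661,157 Wh / 97 W = 6,816 h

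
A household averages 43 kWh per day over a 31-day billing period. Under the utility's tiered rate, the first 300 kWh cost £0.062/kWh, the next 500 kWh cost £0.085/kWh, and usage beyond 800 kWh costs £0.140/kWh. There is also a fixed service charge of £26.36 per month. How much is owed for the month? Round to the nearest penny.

Usage = 43 kWh/day × 31 days = 1333 kWh
First 300 kWh × £0.062 = £18.60
Next 500 kWh × £0.085 = £42.50
Remaining 533 kWh × £0.140 = £74.62
Energy charge = £135.72; + service £26.36 = £162.08

£162.08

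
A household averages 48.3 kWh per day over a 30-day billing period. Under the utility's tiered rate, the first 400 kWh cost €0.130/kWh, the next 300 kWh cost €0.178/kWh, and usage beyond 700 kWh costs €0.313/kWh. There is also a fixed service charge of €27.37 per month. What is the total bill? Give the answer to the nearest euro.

€367

Usage = 48.3 kWh/day × 30 days = 1449 kWh
First 400 kWh × €0.130 = €52.00
Next 300 kWh × €0.178 = €53.40
Remaining 749 kWh × €0.313 = €234.44
Energy charge = €339.84; + service €27.37 = €367.21 ≈ €367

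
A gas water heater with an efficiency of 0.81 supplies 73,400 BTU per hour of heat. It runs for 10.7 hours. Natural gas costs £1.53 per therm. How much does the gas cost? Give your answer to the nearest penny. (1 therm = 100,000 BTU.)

Heat delivered = 73,400 BTU/h × 10.7 h = 785,380 BTU
Gas input = 785,380 / 0.81 = 969,605 BTU
= 969,605 / 100,000 = 9.696 therm
Cost = 9.696 × £1.53/therm = £14.83

£14.83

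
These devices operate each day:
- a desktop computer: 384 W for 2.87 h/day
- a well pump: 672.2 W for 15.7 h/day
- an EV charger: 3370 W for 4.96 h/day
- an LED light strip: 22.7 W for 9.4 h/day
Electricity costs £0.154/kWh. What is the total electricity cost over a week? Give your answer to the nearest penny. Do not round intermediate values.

£30.81

desktop computer: 384 W × 2.87 h × 7 d = 7,715 Wh = 7.715 kWh
well pump: 672.2 W × 15.7 h × 7 d = 73,875 Wh = 73.87 kWh
EV charger: 3370 W × 4.96 h × 7 d = 117,006 Wh = 117 kWh
LED light strip: 22.7 W × 9.4 h × 7 d = 1,494 Wh = 1.494 kWh
Total energy = 7.715 + 73.87 + 117 + 1.494 = 200.1 kWh
Cost = 200.1 kWh × £0.154 = £30.81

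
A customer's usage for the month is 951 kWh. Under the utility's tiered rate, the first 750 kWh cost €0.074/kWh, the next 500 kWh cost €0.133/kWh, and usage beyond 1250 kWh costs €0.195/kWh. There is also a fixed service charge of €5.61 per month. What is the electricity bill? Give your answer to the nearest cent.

First 750 kWh × €0.074 = €55.50
Next 201 kWh × €0.133 = €26.73
Remaining tier: 0 kWh (not reached)
Energy charge = €82.23; + service €5.61 = €87.84

€87.84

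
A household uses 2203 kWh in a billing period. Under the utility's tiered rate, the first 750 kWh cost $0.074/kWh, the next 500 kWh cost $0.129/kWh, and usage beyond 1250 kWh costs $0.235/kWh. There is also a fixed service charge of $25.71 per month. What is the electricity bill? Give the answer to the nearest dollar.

$370

First 750 kWh × $0.074 = $55.50
Next 500 kWh × $0.129 = $64.50
Remaining 953 kWh × $0.235 = $223.95
Energy charge = $343.95; + service $25.71 = $369.66 ≈ $370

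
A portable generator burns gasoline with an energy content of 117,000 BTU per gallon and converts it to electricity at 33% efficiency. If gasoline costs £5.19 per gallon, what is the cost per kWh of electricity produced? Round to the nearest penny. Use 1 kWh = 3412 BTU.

£0.46

Electrical output per gallon = 117,000 BTU × 0.33 / 3412 BTU/kWh = 11.32 kWh
Cost per kWh = £5.19 / 11.32 kWh = £0.459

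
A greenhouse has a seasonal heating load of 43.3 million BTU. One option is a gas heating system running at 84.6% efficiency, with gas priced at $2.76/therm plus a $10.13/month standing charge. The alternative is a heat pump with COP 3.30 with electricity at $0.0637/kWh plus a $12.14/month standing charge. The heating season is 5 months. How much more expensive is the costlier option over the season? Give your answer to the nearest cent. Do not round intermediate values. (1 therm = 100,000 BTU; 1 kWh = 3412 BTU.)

$1157.61

Heat load = 43.3 × 10⁶ BTU = 43,300,000 BTU
Gas: input = 43,300,000 / 0.846 = 51,182,033 BTU = 511.8 therm → 511.8 × $2.76 = $1,412.62; + 5 × $10.13 standing = $1,463.27
Heat pump: 43,300,000 BTU / 3412 = 12,690 kWh heat; / 3.30 = 3,846 kWh in → × $0.0637 = $244.97; + 5 × $12.14 standing = $305.67
Difference = |$1,463.27 − $305.67| = $1,157.61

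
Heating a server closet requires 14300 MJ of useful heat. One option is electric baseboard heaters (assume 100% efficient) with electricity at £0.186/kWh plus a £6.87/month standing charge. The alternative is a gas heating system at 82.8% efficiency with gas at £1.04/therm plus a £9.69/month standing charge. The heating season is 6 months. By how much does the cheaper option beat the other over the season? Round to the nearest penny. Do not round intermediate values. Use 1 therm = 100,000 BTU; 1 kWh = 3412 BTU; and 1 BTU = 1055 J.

£551.73

Heat load = 14300 MJ = 14,300,000,000 J / 1055 = 13,554,502 BTU
Gas: input = 13,554,502 / 0.828 = 16,370,172 BTU = 163.7 therm → 163.7 × £1.04 = £170.25; + 6 × £9.69 standing = £228.39
Electric: 13,554,502 BTU / 3412 = 3,973 kWh → × £0.186 = £738.90; + 6 × £6.87 standing = £780.12
Difference = |£228.39 − £780.12| = £551.73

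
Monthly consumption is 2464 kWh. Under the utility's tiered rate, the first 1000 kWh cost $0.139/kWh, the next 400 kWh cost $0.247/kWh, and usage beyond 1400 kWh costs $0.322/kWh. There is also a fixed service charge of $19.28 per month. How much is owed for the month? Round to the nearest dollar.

First 1000 kWh × $0.139 = $139.00
Next 400 kWh × $0.247 = $98.80
Remaining 1064 kWh × $0.322 = $342.61
Energy charge = $580.41; + service $19.28 = $599.69 ≈ $600

$600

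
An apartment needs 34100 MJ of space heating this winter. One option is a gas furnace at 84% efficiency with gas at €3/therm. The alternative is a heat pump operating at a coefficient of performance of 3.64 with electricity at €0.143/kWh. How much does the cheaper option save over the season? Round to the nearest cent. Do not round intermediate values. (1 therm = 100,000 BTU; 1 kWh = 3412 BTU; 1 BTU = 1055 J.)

€782.21

Heat load = 34100 MJ = 34,100,000,000 J / 1055 = 32,322,275 BTU
Gas: input = 32,322,275 / 0.840 = 38,478,899 BTU = 384.8 therm → 384.8 × €3 = €1,154.37
Heat pump: 32,322,275 BTU / 3412 = 9,473 kWh heat; / 3.64 = 2,603 kWh in → × €0.143 = €372.16
Difference = |€1,154.37 − €372.16| = €782.21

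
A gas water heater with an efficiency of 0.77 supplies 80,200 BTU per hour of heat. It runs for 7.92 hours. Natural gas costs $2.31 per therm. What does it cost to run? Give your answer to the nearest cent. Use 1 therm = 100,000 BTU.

$19.06

Heat delivered = 80,200 BTU/h × 7.92 h = 635,184 BTU
Gas input = 635,184 / 0.77 = 824,914 BTU
= 824,914 / 100,000 = 8.249 therm
Cost = 8.249 × $2.31/therm = $19.06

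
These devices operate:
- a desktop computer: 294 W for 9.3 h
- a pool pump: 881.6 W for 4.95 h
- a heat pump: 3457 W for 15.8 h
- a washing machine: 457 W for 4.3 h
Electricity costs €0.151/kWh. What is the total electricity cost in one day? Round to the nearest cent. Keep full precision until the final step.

€9.62

desktop computer: 294 W × 9.3 h = 2,734 Wh = 2.734 kWh
pool pump: 881.6 W × 4.95 h = 4,364 Wh = 4.364 kWh
heat pump: 3457 W × 15.8 h = 54,621 Wh = 54.62 kWh
washing machine: 457 W × 4.3 h = 1,965 Wh = 1.965 kWh
Total energy = 2.734 + 4.364 + 54.62 + 1.965 = 63.68 kWh
Cost = 63.68 kWh × €0.151 = €9.62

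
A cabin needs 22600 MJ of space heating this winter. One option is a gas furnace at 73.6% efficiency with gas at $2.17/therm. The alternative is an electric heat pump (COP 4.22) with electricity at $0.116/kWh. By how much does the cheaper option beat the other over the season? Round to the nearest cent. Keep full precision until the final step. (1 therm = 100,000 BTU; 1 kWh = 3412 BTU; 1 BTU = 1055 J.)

$459.01

Heat load = 22600 MJ = 22,600,000,000 J / 1055 = 21,421,801 BTU
Gas: input = 21,421,801 / 0.736 = 29,105,708 BTU = 291.1 therm → 291.1 × $2.17 = $631.59
Heat pump: 21,421,801 BTU / 3412 = 6,278 kWh heat; / 4.22 = 1,488 kWh in → × $0.116 = $172.58
Difference = |$631.59 − $172.58| = $459.01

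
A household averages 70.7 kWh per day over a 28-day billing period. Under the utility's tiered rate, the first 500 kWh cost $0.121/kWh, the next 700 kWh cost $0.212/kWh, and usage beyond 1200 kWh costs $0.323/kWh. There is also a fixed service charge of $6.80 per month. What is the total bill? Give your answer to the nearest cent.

$467.51

Usage = 70.7 kWh/day × 28 days = 1979.6 kWh
First 500 kWh × $0.121 = $60.50
Next 700 kWh × $0.212 = $148.40
Remaining 779.6 kWh × $0.323 = $251.81
Energy charge = $460.71; + service $6.80 = $467.51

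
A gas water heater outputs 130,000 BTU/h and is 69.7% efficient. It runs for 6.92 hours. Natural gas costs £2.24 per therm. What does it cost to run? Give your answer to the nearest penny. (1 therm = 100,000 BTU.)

£28.91

Heat delivered = 130,000 BTU/h × 6.92 h = 899,600 BTU
Gas input = 899,600 / 0.697 = 1,290,674 BTU
= 1,290,674 / 100,000 = 12.91 therm
Cost = 12.91 × £2.24/therm = £28.91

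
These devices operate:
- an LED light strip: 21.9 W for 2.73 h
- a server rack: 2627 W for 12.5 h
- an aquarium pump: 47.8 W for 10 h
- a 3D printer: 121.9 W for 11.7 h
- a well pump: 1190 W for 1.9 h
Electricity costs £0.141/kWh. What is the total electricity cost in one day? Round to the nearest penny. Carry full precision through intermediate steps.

LED light strip: 21.9 W × 2.73 h = 60 Wh = 0.05979 kWh
server rack: 2627 W × 12.5 h = 32,838 Wh = 32.84 kWh
aquarium pump: 47.8 W × 10 h = 478 Wh = 0.478 kWh
3D printer: 121.9 W × 11.7 h = 1,426 Wh = 1.426 kWh
well pump: 1190 W × 1.9 h = 2,261 Wh = 2.261 kWh
Total energy = 0.05979 + 32.84 + 0.478 + 1.426 + 2.261 = 37.06 kWh
Cost = 37.06 kWh × £0.141 = £5.23

£5.23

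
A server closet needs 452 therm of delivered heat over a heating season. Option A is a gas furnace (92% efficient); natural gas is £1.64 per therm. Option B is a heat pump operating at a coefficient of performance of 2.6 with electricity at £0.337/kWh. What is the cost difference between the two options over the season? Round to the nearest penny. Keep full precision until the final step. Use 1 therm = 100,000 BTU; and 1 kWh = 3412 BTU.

Heat load = 452 therm × 100,000 = 45,200,000 BTU
Gas: input = 45,200,000 / 0.92 = 49,130,435 BTU = 491.3 therm → 491.3 × £1.64 = £805.74
Heat pump: 45,200,000 BTU / 3412 = 13,250 kWh heat; / 2.6 = 5,095 kWh in → × £0.337 = £1,717.06
Difference = |£805.74 − £1,717.06| = £911.32

£911.32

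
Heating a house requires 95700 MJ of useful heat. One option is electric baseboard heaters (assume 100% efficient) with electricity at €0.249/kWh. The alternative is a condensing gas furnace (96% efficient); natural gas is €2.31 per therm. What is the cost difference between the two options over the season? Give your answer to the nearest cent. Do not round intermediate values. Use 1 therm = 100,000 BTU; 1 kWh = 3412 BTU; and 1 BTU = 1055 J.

€4437.14

Heat load = 95700 MJ = 95,700,000,000 J / 1055 = 90,710,900 BTU
Gas: input = 90,710,900 / 0.96 = 94,490,521 BTU = 944.9 therm → 944.9 × €2.31 = €2,182.73
Electric: 90,710,900 BTU / 3412 = 26,590 kWh → × €0.249 = €6,619.88
Difference = |€2,182.73 − €6,619.88| = €4,437.14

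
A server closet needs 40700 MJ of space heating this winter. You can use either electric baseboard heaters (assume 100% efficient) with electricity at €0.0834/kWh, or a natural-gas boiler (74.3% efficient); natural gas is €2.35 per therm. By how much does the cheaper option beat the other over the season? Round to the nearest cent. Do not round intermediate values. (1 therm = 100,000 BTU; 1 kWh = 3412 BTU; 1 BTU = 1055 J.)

Heat load = 40700 MJ = 40,700,000,000 J / 1055 = 38,578,199 BTU
Gas: input = 38,578,199 / 0.743 = 51,922,206 BTU = 519.2 therm → 519.2 × €2.35 = €1,220.17
Electric: 38,578,199 BTU / 3412 = 11,310 kWh → × €0.0834 = €942.97
Difference = |€1,220.17 − €942.97| = €277.20

€277.20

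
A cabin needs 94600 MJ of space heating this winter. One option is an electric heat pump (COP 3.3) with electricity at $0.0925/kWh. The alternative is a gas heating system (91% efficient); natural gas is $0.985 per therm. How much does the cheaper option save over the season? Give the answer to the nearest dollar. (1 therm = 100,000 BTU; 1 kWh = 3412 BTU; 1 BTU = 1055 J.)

$234

Heat load = 94600 MJ = 94,600,000,000 J / 1055 = 89,668,246 BTU
Gas: input = 89,668,246 / 0.91 = 98,536,535 BTU = 985.4 therm → 985.4 × $0.985 = $970.58
Heat pump: 89,668,246 BTU / 3412 = 26,280 kWh heat; / 3.3 = 7,964 kWh in → × $0.0925 = $736.64
Difference = |$970.58 − $736.64| = $233.94 ≈ $234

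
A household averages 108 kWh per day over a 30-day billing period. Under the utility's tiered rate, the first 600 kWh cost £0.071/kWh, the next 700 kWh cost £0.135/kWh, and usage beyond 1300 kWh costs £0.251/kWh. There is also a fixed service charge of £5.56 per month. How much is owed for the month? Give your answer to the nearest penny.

Usage = 108 kWh/day × 30 days = 3240 kWh
First 600 kWh × £0.071 = £42.60
Next 700 kWh × £0.135 = £94.50
Remaining 1940 kWh × £0.251 = £486.94
Energy charge = £624.04; + service £5.56 = £629.60

£629.60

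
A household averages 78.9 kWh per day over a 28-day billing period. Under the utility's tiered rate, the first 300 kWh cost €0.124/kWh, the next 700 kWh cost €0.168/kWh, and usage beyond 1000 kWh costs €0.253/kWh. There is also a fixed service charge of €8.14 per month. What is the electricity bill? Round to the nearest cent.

Usage = 78.9 kWh/day × 28 days = 2209.2 kWh
First 300 kWh × €0.124 = €37.20
Next 700 kWh × €0.168 = €117.60
Remaining 1209.2 kWh × €0.253 = €305.93
Energy charge = €460.73; + service €8.14 = €468.87

€468.87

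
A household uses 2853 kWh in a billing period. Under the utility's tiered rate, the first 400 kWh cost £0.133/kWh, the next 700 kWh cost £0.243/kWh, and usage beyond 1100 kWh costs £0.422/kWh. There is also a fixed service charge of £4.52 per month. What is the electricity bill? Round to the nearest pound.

£968

First 400 kWh × £0.133 = £53.20
Next 700 kWh × £0.243 = £170.10
Remaining 1753 kWh × £0.422 = £739.77
Energy charge = £963.07; + service £4.52 = £967.59 ≈ £968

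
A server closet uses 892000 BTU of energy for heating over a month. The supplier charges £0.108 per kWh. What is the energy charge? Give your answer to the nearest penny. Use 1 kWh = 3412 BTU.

£28.23

892000 BTU × (0.00029308 kWh/BTU) = 261.4 kWh
Cost = 261.4 kWh × £0.108/kWh = £28.23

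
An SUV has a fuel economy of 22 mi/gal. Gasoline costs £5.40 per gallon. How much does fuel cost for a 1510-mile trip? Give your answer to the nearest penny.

Fuel = 1510 mi / 22 mpg = 68.64 gal
Cost = 68.64 gal × £5.40/gal = £370.64

£370.64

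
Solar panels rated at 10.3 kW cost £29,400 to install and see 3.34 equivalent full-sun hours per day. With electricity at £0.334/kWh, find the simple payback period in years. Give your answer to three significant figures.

Daily generation = 10.3 kW × 3.34 h = 34.4 kWh
Annual generation = 34.4 × 365 = 12557 kWh
Annual savings = 12557 × £0.334 = £4,193.95
Payback = £29,400 / £4,193.95 = 7.01 years

7.01 years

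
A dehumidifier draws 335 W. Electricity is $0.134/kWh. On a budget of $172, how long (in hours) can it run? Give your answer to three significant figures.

Energy budget = $172 / $0.134 per kWh = 1,284 kWh = 1,283,582 Wh
Runtime = 1,283,582 Wh / 335 W = 3,832 h

3830 h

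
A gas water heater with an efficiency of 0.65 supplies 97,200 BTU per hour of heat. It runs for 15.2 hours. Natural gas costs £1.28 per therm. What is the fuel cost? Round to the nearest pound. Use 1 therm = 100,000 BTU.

Heat delivered = 97,200 BTU/h × 15.2 h = 1,477,440 BTU
Gas input = 1,477,440 / 0.65 = 2,272,985 BTU
= 2,272,985 / 100,000 = 22.73 therm
Cost = 22.73 × £1.28/therm = £29.09 ≈ £29

£29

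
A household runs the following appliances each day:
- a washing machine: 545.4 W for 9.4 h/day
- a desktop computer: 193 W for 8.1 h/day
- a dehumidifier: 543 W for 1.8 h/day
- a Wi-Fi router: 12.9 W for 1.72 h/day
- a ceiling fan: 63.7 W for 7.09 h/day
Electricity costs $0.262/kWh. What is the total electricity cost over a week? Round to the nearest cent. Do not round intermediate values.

washing machine: 545.4 W × 9.4 h × 7 d = 35,887 Wh = 35.89 kWh
desktop computer: 193 W × 8.1 h × 7 d = 10,943 Wh = 10.94 kWh
dehumidifier: 543 W × 1.8 h × 7 d = 6,842 Wh = 6.842 kWh
Wi-Fi router: 12.9 W × 1.72 h × 7 d = 155 Wh = 0.1553 kWh
ceiling fan: 63.7 W × 7.09 h × 7 d = 3,161 Wh = 3.161 kWh
Total energy = 35.89 + 10.94 + 6.842 + 0.1553 + 3.161 = 56.99 kWh
Cost = 56.99 kWh × $0.262 = $14.93

$14.93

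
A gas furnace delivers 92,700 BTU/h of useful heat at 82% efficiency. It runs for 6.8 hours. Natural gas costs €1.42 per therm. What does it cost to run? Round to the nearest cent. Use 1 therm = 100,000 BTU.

€10.92

Heat delivered = 92,700 BTU/h × 6.8 h = 630,360 BTU
Gas input = 630,360 / 0.82 = 768,732 BTU
= 768,732 / 100,000 = 7.687 therm
Cost = 7.687 × €1.42/therm = €10.92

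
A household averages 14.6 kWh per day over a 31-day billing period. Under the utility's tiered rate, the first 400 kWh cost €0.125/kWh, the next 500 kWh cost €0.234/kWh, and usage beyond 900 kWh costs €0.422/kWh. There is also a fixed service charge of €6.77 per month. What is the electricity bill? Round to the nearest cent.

Usage = 14.6 kWh/day × 31 days = 452.6 kWh
First 400 kWh × €0.125 = €50.00
Next 52.6 kWh × €0.234 = €12.31
Remaining tier: 0 kWh (not reached)
Energy charge = €62.31; + service €6.77 = €69.08

€69.08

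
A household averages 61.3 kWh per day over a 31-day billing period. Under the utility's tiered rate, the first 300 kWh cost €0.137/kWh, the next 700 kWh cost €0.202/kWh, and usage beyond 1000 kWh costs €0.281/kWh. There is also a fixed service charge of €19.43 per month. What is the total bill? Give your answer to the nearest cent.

€454.91

Usage = 61.3 kWh/day × 31 days = 1900.3 kWh
First 300 kWh × €0.137 = €41.10
Next 700 kWh × €0.202 = €141.40
Remaining 900.3 kWh × €0.281 = €252.98
Energy charge = €435.48; + service €19.43 = €454.91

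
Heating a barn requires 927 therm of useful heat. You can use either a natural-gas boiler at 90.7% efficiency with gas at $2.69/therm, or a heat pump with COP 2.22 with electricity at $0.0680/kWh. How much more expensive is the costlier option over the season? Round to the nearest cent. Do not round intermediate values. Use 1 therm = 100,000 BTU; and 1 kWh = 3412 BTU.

Heat load = 927 therm × 100,000 = 92,700,000 BTU
Gas: input = 92,700,000 / 0.907 = 102,205,072 BTU = 1,022 therm → 1,022 × $2.69 = $2,749.32
Heat pump: 92,700,000 BTU / 3412 = 27,170 kWh heat; / 2.22 = 12,240 kWh in → × $0.0680 = $832.20
Difference = |$2,749.32 − $832.20| = $1,917.12

$1917.12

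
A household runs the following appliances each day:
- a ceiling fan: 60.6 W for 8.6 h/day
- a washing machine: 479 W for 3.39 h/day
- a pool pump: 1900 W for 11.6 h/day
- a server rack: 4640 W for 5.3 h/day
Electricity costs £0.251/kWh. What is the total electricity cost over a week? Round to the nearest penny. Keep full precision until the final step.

£85.70

ceiling fan: 60.6 W × 8.6 h × 7 d = 3,648 Wh = 3.648 kWh
washing machine: 479 W × 3.39 h × 7 d = 11,367 Wh = 11.37 kWh
pool pump: 1900 W × 11.6 h × 7 d = 154,280 Wh = 154.3 kWh
server rack: 4640 W × 5.3 h × 7 d = 172,144 Wh = 172.1 kWh
Total energy = 3.648 + 11.37 + 154.3 + 172.1 = 341.4 kWh
Cost = 341.4 kWh × £0.251 = £85.70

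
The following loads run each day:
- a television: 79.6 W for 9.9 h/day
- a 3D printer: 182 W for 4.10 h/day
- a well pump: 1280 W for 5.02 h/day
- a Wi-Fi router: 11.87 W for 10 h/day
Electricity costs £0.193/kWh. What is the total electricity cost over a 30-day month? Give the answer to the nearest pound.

£47

television: 79.6 W × 9.9 h × 30 d = 23,641 Wh = 23.64 kWh
3D printer: 182 W × 4.10 h × 30 d = 22,386 Wh = 22.39 kWh
well pump: 1280 W × 5.02 h × 30 d = 192,768 Wh = 192.8 kWh
Wi-Fi router: 11.87 W × 10 h × 30 d = 3,561 Wh = 3.561 kWh
Total energy = 23.64 + 22.39 + 192.8 + 3.561 = 242.4 kWh
Cost = 242.4 kWh × £0.193 = £46.77 ≈ £47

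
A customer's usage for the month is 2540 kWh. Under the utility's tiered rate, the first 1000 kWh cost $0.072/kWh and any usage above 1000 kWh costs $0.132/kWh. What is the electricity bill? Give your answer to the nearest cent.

First 1000 kWh × $0.072 = $72.00
Remaining 1540 kWh × $0.132 = $203.28
Total = $275.28

$275.28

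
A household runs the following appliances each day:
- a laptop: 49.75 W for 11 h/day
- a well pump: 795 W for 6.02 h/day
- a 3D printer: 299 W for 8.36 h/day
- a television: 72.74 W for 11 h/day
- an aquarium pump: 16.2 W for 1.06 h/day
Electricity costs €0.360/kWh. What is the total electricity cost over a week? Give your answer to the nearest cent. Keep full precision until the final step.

€21.80

laptop: 49.75 W × 11 h × 7 d = 3,831 Wh = 3.831 kWh
well pump: 795 W × 6.02 h × 7 d = 33,501 Wh = 33.5 kWh
3D printer: 299 W × 8.36 h × 7 d = 17,497 Wh = 17.5 kWh
television: 72.74 W × 11 h × 7 d = 5,601 Wh = 5.601 kWh
aquarium pump: 16.2 W × 1.06 h × 7 d = 120 Wh = 0.1202 kWh
Total energy = 3.831 + 33.5 + 17.5 + 5.601 + 0.1202 = 60.55 kWh
Cost = 60.55 kWh × €0.360 = €21.80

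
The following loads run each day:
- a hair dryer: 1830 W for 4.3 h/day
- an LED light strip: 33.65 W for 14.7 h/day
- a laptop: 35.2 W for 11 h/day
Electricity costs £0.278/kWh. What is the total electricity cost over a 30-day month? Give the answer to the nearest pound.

hair dryer: 1830 W × 4.3 h × 30 d = 236,070 Wh = 236.1 kWh
LED light strip: 33.65 W × 14.7 h × 30 d = 14,840 Wh = 14.84 kWh
laptop: 35.2 W × 11 h × 30 d = 11,616 Wh = 11.62 kWh
Total energy = 236.1 + 14.84 + 11.62 = 262.5 kWh
Cost = 262.5 kWh × £0.278 = £72.98 ≈ £73

£73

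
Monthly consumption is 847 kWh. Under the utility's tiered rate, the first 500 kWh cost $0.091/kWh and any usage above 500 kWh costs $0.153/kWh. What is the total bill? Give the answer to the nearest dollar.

$99

First 500 kWh × $0.091 = $45.50
Remaining 347 kWh × $0.153 = $53.09
Total = $98.59 ≈ $99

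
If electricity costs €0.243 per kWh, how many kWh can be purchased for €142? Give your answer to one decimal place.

584.4 kWh

€142 / €0.243 per kWh = 584.4 kWh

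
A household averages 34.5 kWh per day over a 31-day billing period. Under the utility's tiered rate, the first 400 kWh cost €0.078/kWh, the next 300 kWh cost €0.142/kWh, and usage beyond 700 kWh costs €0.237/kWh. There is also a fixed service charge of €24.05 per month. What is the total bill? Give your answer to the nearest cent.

€185.42

Usage = 34.5 kWh/day × 31 days = 1069.5 kWh
First 400 kWh × €0.078 = €31.20
Next 300 kWh × €0.142 = €42.60
Remaining 369.5 kWh × €0.237 = €87.57
Energy charge = €161.37; + service €24.05 = €185.42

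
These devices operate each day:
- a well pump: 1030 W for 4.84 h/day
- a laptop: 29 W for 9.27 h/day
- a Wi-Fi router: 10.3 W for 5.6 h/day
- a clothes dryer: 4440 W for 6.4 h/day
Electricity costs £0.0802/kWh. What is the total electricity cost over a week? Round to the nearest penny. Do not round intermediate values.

£18.93

well pump: 1030 W × 4.84 h × 7 d = 34,896 Wh = 34.9 kWh
laptop: 29 W × 9.27 h × 7 d = 1,882 Wh = 1.882 kWh
Wi-Fi router: 10.3 W × 5.6 h × 7 d = 404 Wh = 0.4038 kWh
clothes dryer: 4440 W × 6.4 h × 7 d = 198,912 Wh = 198.9 kWh
Total energy = 34.9 + 1.882 + 0.4038 + 198.9 = 236.1 kWh
Cost = 236.1 kWh × £0.0802 = £18.93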